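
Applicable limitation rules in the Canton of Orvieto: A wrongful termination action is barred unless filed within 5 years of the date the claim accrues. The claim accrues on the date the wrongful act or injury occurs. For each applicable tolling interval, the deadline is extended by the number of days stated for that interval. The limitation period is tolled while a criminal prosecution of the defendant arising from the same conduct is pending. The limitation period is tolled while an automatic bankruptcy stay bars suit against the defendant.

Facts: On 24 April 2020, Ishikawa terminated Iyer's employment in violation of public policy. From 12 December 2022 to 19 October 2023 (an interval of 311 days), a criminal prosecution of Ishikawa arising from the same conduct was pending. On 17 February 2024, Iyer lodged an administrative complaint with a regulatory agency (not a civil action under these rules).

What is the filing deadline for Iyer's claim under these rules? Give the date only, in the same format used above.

The limitation period began to run on 24 April 2020.
The untolled deadline — 5 years after 24 April 2020 — is 24 April 2025.
Because the pending criminal prosecution ran from 12 December 2022 to 19 October 2023, the deadline is extended by 311 days to 1 March 2026.
Nothing else in the chronology tolls or restarts the period.

1 March 2026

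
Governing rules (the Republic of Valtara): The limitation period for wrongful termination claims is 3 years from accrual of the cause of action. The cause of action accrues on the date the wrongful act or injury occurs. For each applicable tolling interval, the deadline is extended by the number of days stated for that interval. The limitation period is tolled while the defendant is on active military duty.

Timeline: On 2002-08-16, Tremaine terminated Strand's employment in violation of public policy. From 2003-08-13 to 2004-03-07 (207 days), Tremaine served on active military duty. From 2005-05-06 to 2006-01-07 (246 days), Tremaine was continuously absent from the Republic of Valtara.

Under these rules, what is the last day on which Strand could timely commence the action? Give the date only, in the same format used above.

The claim accrued on 2002-08-16, when the wrongful act occurred.
The untolled deadline — 3 years after 2002-08-16 — is 2005-08-16.
The defendant's active military service from 2003-08-13 to 2004-03-07 tolled the period for 207 days, extending the deadline to 2006-03-11.
No stated provision tolls the period for the defendant's absence, so the interval from 2005-05-06 to 2006-01-07 has no effect on the deadline.

2006-03-11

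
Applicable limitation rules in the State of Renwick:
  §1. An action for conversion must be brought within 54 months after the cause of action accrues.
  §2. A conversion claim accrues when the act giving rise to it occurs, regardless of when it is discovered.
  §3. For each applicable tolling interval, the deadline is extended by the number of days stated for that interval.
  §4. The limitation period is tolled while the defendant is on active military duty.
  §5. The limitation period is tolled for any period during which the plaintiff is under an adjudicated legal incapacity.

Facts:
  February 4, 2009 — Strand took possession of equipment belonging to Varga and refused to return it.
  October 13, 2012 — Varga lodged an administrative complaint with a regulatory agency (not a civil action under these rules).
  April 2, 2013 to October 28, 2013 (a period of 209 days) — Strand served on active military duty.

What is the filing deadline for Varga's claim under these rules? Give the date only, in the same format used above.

The claim accrued on February 4, 2009, when the wrongful act occurred.
The untolled deadline — 54 months after February 4, 2009 — is August 4, 2013.
The defendant's active military service from April 2, 2013 to October 28, 2013 tolled the period for 209 days, extending the deadline to March 1, 2014.
The other events in the timeline have no effect on the limitation period under the stated rules.

March 1, 2014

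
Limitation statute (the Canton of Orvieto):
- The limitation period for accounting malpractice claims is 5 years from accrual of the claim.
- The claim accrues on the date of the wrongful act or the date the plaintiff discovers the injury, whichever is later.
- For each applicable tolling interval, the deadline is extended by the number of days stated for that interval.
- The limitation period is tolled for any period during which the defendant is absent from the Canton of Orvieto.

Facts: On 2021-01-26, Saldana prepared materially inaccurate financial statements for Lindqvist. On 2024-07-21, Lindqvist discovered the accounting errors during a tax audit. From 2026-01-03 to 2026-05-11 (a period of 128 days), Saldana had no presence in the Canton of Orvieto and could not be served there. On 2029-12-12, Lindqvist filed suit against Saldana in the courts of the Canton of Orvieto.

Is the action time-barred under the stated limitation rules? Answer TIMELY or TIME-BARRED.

Because discovery on 2024-07-21 post-dates the 2021-01-26 act, accrual under the later-of rule falls on 2024-07-21.
5 years from 2024-07-21 is 2029-07-21.
Because the defendant's absence from the jurisdiction ran from 2026-01-03 to 2026-05-11, the deadline is extended by 128 days to 2029-11-26.
Lindqvist filed on 2029-12-12, after the 2029-11-26 deadline, so the action is time-barred.

TIME-BARRED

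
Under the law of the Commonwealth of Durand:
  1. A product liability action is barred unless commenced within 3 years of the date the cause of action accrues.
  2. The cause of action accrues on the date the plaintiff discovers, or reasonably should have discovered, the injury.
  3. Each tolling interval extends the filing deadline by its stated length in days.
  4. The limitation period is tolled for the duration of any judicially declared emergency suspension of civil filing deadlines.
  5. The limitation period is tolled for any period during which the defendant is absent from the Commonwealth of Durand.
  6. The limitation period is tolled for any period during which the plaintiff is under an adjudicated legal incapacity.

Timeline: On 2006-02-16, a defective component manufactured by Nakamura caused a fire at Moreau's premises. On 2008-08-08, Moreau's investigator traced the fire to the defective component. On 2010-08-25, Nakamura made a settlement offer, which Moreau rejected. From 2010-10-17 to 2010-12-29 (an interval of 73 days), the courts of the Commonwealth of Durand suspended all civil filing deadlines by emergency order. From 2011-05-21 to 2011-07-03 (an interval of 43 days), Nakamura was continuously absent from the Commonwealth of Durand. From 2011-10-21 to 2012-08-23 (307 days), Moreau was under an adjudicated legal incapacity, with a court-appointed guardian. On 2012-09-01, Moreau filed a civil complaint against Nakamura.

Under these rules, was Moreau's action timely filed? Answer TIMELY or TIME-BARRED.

TIMELY

Accrual is tied to discovery, so the period began on 2008-08-08 rather than on 2006-02-16 when the act occurred.
The untolled deadline — 3 years after 2008-08-08 — is 2011-08-08.
The period was tolled for 73 days by the emergency suspension of filing deadlines (2010-10-17 to 2010-12-29), pushing the deadline to 2011-10-20.
The period was tolled for 43 days by the defendant's absence from the jurisdiction (2011-05-21 to 2011-07-03), pushing the deadline to 2011-12-02.
The period was tolled for 307 days by the plaintiff's legal incapacity (2011-10-21 to 2012-08-23), pushing the deadline to 2012-10-04.
None of the other events listed affects the running of the period under the stated rules.
The 2012-09-01 filing precedes the 2012-10-04 deadline; the claim is timely.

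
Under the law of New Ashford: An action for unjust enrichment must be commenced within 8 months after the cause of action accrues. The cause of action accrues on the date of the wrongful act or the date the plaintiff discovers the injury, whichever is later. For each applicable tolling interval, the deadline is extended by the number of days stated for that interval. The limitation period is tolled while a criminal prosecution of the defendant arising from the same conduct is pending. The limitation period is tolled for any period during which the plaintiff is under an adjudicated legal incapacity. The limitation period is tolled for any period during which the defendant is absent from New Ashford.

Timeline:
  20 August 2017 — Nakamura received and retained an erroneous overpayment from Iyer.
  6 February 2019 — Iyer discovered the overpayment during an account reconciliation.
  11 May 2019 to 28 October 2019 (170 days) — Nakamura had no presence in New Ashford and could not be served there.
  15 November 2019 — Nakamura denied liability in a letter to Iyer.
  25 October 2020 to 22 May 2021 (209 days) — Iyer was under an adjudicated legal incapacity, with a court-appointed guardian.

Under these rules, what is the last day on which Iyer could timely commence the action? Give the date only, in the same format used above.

The claim accrued on 6 February 2019 — the later of the 20 August 2017 act and the 6 February 2019 discovery.
The untolled deadline — 8 months after 6 February 2019 — is 6 October 2019.
Because the defendant's absence from the jurisdiction ran from 11 May 2019 to 28 October 2019, the deadline is extended by 170 days to 24 March 2020.
The plaintiff's legal incapacity starting 25 October 2020 came too late — the period had run on 24 March 2020 — and so does not extend the deadline.
Nothing else in the chronology tolls or restarts the period.

24 March 2020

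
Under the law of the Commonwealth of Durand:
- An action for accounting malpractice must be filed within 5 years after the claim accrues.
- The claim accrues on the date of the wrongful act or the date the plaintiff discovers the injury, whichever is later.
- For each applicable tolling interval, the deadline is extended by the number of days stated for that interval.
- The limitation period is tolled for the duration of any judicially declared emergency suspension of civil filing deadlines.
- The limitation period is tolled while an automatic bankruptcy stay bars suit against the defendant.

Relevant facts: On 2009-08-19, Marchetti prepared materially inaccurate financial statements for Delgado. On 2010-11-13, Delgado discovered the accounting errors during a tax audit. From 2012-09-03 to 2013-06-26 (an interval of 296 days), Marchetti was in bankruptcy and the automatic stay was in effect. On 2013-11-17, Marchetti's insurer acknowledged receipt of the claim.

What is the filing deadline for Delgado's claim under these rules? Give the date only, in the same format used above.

2016-09-04

The claim accrued on 2010-11-13 — the later of the 2009-08-19 act and the 2010-11-13 discovery.
Adding the 5 years base period to 2010-11-13 gives a deadline of 2015-11-13, before any tolling.
Because the automatic bankruptcy stay ran from 2012-09-03 to 2013-06-26, the deadline is extended by 296 days to 2016-09-04.
The other events in the timeline have no effect on the limitation period under the stated rules.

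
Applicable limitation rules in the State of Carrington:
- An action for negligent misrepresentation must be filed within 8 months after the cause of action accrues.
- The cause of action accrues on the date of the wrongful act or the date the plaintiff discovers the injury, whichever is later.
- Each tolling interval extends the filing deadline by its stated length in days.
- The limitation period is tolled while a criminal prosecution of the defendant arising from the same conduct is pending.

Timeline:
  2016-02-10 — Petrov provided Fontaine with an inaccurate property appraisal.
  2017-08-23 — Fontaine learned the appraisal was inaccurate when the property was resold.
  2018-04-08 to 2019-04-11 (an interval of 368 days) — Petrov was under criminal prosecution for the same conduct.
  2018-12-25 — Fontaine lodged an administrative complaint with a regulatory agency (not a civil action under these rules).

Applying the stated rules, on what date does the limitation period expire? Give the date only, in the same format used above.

2019-04-26

The claim accrued on 2017-08-23 — the later of the 2016-02-10 act and the 2017-08-23 discovery.
The untolled deadline — 8 months after 2017-08-23 — is 2018-04-23.
The pending criminal prosecution from 2018-04-08 to 2019-04-11 tolled the period for 368 days, extending the deadline to 2019-04-26.
Nothing else in the chronology tolls or restarts the period.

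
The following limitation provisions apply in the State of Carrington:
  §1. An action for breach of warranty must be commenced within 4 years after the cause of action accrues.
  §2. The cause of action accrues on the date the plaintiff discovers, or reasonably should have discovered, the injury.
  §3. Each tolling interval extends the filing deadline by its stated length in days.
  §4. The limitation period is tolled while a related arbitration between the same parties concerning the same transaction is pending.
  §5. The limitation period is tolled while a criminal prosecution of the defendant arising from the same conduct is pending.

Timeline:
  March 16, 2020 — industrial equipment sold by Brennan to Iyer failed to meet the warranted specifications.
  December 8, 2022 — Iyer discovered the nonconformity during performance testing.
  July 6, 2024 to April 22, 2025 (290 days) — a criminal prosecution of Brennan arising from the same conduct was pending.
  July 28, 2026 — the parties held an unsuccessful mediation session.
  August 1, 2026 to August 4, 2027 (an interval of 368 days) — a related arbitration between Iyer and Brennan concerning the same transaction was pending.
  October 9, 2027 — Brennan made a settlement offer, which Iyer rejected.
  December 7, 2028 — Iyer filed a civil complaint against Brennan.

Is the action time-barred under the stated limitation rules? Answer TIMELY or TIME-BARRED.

The claim did not accrue until Iyer discovered the injury on December 8, 2022; the March 16, 2020 act date does not start the clock under the stated rule.
4 years from December 8, 2022 is December 8, 2026.
Because the pending criminal prosecution ran from July 6, 2024 to April 22, 2025, the deadline is extended by 290 days to September 24, 2027.
The period was tolled for 368 days by the pending related arbitration (August 1, 2026 to August 4, 2027), pushing the deadline to September 26, 2028.
Nothing else in the chronology tolls or restarts the period.
Iyer filed on December 7, 2028, after the September 26, 2028 deadline, so the action is time-barred.

TIME-BARRED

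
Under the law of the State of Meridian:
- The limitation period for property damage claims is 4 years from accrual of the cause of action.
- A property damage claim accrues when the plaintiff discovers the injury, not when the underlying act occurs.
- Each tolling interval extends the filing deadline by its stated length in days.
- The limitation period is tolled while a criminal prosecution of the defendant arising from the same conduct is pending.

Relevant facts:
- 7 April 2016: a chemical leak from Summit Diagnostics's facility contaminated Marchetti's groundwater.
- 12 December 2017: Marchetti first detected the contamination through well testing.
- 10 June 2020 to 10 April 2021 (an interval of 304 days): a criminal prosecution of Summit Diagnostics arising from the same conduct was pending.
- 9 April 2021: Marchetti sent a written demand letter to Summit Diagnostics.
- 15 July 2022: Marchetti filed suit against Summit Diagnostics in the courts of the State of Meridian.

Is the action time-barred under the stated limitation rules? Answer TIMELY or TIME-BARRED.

TIMELY

The claim did not accrue until Marchetti discovered the injury on 12 December 2017; the 7 April 2016 act date does not start the clock under the stated rule.
4 years from 12 December 2017 is 12 December 2021.
The pending criminal prosecution from 10 June 2020 to 10 April 2021 tolled the period for 304 days, extending the deadline to 12 October 2022.
Nothing else in the chronology tolls or restarts the period.
Marchetti filed on 15 July 2022, before the 12 October 2022 deadline, so the action is timely.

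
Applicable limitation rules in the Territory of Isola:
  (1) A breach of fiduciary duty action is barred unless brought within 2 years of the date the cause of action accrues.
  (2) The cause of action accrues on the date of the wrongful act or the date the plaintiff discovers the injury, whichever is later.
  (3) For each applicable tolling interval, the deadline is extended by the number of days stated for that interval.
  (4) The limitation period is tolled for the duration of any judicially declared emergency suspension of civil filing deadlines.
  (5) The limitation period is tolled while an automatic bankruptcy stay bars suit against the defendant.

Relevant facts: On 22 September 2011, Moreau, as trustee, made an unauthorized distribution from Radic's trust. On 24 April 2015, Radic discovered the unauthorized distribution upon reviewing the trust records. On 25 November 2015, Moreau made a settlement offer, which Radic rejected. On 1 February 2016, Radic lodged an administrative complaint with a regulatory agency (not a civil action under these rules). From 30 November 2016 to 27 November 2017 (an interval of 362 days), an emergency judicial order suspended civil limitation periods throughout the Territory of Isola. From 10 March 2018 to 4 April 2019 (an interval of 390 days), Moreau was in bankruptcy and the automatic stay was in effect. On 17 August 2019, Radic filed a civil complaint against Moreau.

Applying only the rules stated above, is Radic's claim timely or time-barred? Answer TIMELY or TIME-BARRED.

Because discovery on 24 April 2015 post-dates the 22 September 2011 act, accrual under the later-of rule falls on 24 April 2015.
The untolled deadline — 2 years after 24 April 2015 — is 24 April 2017.
Because the emergency suspension of filing deadlines ran from 30 November 2016 to 27 November 2017, the deadline is extended by 362 days to 21 April 2018.
The automatic bankruptcy stay from 10 March 2018 to 4 April 2019 tolled the period for 390 days, extending the deadline to 16 May 2019.
None of the other events listed affects the running of the period under the stated rules.
Radic filed on 17 August 2019, after the 16 May 2019 deadline, so the action is time-barred.

TIME-BARRED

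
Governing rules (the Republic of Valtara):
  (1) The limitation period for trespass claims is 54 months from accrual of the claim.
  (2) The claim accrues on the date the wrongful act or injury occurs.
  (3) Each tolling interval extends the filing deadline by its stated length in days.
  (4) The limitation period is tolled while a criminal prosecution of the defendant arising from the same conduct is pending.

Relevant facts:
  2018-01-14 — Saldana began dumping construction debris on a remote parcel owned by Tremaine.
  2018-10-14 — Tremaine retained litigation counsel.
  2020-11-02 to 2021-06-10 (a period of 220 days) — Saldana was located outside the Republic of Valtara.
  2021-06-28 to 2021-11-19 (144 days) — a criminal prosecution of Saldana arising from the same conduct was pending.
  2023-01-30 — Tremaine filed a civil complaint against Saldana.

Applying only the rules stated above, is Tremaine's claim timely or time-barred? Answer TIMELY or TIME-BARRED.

The claim accrued on 2018-01-14, when the wrongful act occurred.
Adding the 54 months base period to 2018-01-14 gives a deadline of 2022-07-14, before any tolling.
The pending criminal prosecution from 2021-06-28 to 2021-11-19 tolled the period for 144 days, extending the deadline to 2022-12-05.
No stated provision tolls the period for the defendant's absence, so the interval from 2020-11-02 to 2021-06-10 has no effect on the deadline.
None of the other events listed affects the running of the period under the stated rules.
Filing on 2023-01-30 missed the 2022-12-05 deadline — the action is time-barred.

TIME-BARRED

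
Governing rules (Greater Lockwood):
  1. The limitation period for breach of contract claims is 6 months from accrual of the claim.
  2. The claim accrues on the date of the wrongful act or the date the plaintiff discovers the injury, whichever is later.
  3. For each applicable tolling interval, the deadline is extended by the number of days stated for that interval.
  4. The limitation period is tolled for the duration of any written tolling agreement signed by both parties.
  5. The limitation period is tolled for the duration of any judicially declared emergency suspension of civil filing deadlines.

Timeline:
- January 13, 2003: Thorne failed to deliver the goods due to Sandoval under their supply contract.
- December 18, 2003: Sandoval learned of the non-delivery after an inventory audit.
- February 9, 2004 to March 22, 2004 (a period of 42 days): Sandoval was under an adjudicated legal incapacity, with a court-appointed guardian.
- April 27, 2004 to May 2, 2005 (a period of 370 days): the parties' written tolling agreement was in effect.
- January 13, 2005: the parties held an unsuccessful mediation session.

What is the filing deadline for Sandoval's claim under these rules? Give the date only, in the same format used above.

June 23, 2005

Taking the later of the act (January 13, 2003) and discovery (December 18, 2003), the claim accrued on December 18, 2003.
The untolled deadline — 6 months after December 18, 2003 — is June 18, 2004.
The written tolling agreement from April 27, 2004 to May 2, 2005 tolled the period for 370 days, extending the deadline to June 23, 2005.
Although the plaintiff's incapacity ran from February 9, 2004 to March 22, 2004, the stated rules do not make that a tolling event, so it is disregarded.
None of the other events listed affects the running of the period under the stated rules.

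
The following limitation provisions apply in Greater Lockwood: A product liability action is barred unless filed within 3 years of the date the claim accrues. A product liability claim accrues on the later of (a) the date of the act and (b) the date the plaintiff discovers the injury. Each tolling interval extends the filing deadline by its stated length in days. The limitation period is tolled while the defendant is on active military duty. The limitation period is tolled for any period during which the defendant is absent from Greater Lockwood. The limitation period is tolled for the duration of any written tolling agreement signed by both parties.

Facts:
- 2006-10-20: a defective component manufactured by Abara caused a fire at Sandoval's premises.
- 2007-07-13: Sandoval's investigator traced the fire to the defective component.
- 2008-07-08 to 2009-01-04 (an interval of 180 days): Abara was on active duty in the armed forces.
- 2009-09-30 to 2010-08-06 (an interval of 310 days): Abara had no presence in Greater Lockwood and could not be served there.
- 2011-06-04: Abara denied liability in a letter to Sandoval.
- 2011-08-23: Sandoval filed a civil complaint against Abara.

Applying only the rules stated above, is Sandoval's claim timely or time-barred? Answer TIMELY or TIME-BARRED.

TIMELY

The claim accrued on 2007-07-13 — the later of the 2006-10-20 act and the 2007-07-13 discovery.
Adding the 3 years base period to 2007-07-13 gives a deadline of 2010-07-13, before any tolling.
The defendant's active military service from 2008-07-08 to 2009-01-04 tolled the period for 180 days, extending the deadline to 2011-01-09.
Because the defendant's absence from the jurisdiction ran from 2009-09-30 to 2010-08-06, the deadline is extended by 310 days to 2011-11-15.
The other events in the timeline have no effect on the limitation period under the stated rules.
Sandoval filed on 2011-08-23, before the 2011-11-15 deadline, so the action is timely.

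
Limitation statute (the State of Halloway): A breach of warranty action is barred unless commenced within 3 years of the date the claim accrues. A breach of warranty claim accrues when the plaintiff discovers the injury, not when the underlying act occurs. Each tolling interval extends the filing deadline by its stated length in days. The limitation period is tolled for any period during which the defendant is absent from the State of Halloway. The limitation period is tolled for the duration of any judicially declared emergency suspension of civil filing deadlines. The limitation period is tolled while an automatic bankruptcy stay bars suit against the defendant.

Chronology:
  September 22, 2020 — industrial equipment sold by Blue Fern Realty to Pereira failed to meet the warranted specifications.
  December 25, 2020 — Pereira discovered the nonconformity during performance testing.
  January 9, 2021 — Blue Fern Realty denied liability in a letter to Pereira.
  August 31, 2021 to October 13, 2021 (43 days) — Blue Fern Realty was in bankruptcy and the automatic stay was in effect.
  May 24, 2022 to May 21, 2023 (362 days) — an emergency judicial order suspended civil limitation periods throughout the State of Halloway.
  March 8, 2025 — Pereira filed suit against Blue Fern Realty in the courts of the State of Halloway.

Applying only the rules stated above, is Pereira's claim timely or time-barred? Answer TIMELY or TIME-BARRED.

Accrual is tied to discovery, so the period began on December 25, 2020 rather than on September 22, 2020 when the act occurred.
Adding the 3 years base period to December 25, 2020 gives a deadline of December 25, 2023, before any tolling.
Because the automatic bankruptcy stay ran from August 31, 2021 to October 13, 2021, the deadline is extended by 43 days to February 6, 2024.
The period was tolled for 362 days by the emergency suspension of filing deadlines (May 24, 2022 to May 21, 2023), pushing the deadline to February 2, 2025.
Nothing else in the chronology tolls or restarts the period.
Filing on March 8, 2025 missed the February 2, 2025 deadline — the action is time-barred.

TIME-BARRED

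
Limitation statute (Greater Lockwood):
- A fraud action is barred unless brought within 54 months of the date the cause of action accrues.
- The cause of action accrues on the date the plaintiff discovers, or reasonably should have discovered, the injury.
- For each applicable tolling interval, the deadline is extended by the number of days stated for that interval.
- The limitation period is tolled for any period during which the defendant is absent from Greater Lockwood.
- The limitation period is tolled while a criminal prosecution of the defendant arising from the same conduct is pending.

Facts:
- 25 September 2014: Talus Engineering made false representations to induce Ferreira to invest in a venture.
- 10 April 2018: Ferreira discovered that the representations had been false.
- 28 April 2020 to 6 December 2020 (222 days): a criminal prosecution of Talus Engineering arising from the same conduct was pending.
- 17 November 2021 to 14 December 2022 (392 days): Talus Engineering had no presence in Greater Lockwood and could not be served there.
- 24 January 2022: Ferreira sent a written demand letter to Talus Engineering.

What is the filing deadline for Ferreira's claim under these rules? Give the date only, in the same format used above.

Under the discovery rule, the claim accrued on 10 April 2018, when Ferreira discovered the injury — not on the 25 September 2014 date of the underlying act.
54 months from 10 April 2018 is 10 October 2022.
The period was tolled for 222 days by the pending criminal prosecution (28 April 2020 to 6 December 2020), pushing the deadline to 20 May 2023.
Because the defendant's absence from the jurisdiction ran from 17 November 2021 to 14 December 2022, the deadline is extended by 392 days to 15 June 2024.
The other events in the timeline have no effect on the limitation period under the stated rules.

15 June 2024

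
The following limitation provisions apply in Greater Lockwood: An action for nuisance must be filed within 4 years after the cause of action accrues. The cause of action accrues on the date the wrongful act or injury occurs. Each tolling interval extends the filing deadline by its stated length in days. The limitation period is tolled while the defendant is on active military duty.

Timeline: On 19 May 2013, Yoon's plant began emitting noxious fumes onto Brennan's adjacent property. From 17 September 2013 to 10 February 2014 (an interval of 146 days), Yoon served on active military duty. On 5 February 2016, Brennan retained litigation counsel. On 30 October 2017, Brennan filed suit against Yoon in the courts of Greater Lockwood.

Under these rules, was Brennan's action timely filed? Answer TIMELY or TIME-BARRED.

TIME-BARRED

The cause of action accrued on 19 May 2013, the date of the act.
4 years from 19 May 2013 is 19 May 2017.
Because the defendant's active military service ran from 17 September 2013 to 10 February 2014, the deadline is extended by 146 days to 12 October 2017.
None of the other events listed affects the running of the period under the stated rules.
The 30 October 2017 filing falls after the 12 October 2017 deadline; the claim is time-barred.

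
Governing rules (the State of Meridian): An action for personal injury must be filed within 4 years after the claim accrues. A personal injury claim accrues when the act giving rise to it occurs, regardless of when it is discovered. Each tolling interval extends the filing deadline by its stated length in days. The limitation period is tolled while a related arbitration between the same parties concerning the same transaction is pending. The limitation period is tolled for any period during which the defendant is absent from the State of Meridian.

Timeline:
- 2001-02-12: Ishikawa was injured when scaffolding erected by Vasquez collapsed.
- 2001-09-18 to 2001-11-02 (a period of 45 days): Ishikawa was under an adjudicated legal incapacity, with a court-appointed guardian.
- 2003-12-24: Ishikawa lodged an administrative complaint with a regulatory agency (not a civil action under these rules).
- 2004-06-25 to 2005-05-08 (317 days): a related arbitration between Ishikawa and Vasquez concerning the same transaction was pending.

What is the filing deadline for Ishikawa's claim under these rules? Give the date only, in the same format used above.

The limitation period began to run on 2001-02-12.
4 years from 2001-02-12 is 2005-02-12.
The pending related arbitration from 2004-06-25 to 2005-05-08 tolled the period for 317 days, extending the deadline to 2005-12-26.
No stated provision tolls the period for the plaintiff's incapacity, so the interval from 2001-09-18 to 2001-11-02 has no effect on the deadline.
Nothing else in the chronology tolls or restarts the period.

2005-12-26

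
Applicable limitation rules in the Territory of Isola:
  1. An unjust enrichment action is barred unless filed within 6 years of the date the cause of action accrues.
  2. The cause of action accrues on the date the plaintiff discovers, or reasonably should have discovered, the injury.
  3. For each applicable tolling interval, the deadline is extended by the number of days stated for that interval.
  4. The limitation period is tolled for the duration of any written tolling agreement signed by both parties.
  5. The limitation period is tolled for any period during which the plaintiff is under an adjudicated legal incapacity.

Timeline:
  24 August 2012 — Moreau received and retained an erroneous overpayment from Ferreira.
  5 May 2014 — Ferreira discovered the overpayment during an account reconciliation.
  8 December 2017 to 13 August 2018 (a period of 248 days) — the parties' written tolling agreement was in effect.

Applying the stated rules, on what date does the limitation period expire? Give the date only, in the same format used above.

Under the discovery rule, the claim accrued on 5 May 2014, when Ferreira discovered the injury — not on the 24 August 2012 date of the underlying act.
6 years from 5 May 2014 is 5 May 2020.
Because the written tolling agreement ran from 8 December 2017 to 13 August 2018, the deadline is extended by 248 days to 8 January 2021.

8 January 2021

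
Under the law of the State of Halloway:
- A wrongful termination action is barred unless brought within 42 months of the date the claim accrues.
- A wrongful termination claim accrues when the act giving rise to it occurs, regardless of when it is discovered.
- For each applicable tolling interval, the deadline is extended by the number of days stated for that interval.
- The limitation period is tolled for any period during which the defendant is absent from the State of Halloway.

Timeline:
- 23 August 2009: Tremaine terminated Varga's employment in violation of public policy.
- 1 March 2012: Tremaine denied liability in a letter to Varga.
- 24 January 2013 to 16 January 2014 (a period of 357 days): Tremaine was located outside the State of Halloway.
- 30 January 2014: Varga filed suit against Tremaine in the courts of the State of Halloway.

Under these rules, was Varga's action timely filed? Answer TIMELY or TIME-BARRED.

TIMELY

The limitation period began to run on 23 August 2009.
42 months from 23 August 2009 is 23 February 2013.
The defendant's absence from the jurisdiction from 24 January 2013 to 16 January 2014 tolled the period for 357 days, extending the deadline to 15 February 2014.
None of the other events listed affects the running of the period under the stated rules.
The 30 January 2014 filing precedes the 15 February 2014 deadline; the claim is timely.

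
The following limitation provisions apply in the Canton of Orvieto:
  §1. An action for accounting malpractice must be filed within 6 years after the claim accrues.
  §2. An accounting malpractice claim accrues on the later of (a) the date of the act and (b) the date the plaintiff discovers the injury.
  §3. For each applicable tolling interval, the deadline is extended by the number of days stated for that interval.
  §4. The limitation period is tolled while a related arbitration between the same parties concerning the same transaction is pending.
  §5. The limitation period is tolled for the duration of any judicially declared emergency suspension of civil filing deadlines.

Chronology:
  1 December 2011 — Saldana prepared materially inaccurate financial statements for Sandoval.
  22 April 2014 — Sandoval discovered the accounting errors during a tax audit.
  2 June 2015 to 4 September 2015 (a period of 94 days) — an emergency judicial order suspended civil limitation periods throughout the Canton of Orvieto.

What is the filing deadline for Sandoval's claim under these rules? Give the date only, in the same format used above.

25 July 2020

The claim accrued on 22 April 2014 — the later of the 1 December 2011 act and the 22 April 2014 discovery.
Adding the 6 years base period to 22 April 2014 gives a deadline of 22 April 2020, before any tolling.
The period was tolled for 94 days by the emergency suspension of filing deadlines (2 June 2015 to 4 September 2015), pushing the deadline to 25 July 2020.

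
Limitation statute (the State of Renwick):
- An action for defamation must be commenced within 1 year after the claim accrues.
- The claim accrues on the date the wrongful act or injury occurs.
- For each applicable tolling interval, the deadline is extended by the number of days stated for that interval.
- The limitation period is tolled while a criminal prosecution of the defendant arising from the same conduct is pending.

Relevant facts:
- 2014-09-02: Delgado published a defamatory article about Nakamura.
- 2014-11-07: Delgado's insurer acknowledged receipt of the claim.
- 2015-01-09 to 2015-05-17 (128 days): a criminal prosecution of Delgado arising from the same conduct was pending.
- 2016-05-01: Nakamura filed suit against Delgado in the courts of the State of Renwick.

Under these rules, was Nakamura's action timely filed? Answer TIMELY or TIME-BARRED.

The claim accrued on 2014-09-02, the date of the act.
Adding the 1 year base period to 2014-09-02 gives a deadline of 2015-09-02, before any tolling.
The pending criminal prosecution from 2015-01-09 to 2015-05-17 tolled the period for 128 days, extending the deadline to 2016-01-08.
Nothing else in the chronology tolls or restarts the period.
The 2016-05-01 filing falls after the 2016-01-08 deadline; the claim is time-barred.

TIME-BARRED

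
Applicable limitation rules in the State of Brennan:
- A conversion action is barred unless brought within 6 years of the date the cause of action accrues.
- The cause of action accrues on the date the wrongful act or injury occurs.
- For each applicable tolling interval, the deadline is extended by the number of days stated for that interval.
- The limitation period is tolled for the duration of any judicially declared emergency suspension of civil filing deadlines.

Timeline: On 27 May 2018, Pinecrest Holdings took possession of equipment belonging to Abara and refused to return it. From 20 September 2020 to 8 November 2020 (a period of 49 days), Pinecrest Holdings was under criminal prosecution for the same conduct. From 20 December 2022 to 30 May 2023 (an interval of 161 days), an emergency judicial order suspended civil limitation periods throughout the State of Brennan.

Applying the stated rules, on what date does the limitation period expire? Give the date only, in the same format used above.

4 November 2024

The claim accrued on 27 May 2018, when the wrongful act occurred.
Adding the 6 years base period to 27 May 2018 gives a deadline of 27 May 2024, before any tolling.
The emergency suspension of filing deadlines from 20 December 2022 to 30 May 2023 tolled the period for 161 days, extending the deadline to 4 November 2024.
Although a criminal prosecution ran from 20 September 2020 to 8 November 2020, the stated rules do not make that a tolling event, so it is disregarded.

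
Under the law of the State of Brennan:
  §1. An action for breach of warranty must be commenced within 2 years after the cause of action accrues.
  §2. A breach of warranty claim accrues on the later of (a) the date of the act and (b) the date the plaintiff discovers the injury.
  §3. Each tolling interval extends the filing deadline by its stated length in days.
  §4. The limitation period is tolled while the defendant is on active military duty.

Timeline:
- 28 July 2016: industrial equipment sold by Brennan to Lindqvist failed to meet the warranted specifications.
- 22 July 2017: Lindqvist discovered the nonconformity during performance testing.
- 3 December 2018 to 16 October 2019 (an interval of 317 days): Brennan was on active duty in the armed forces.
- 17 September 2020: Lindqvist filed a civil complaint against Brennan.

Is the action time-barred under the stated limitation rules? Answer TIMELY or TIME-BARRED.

TIME-BARRED

Because discovery on 22 July 2017 post-dates the 28 July 2016 act, accrual under the later-of rule falls on 22 July 2017.
The untolled deadline — 2 years after 22 July 2017 — is 22 July 2019.
Because the defendant's active military service ran from 3 December 2018 to 16 October 2019, the deadline is extended by 317 days to 3 June 2020.
Filing on 17 September 2020 missed the 3 June 2020 deadline — the action is time-barred.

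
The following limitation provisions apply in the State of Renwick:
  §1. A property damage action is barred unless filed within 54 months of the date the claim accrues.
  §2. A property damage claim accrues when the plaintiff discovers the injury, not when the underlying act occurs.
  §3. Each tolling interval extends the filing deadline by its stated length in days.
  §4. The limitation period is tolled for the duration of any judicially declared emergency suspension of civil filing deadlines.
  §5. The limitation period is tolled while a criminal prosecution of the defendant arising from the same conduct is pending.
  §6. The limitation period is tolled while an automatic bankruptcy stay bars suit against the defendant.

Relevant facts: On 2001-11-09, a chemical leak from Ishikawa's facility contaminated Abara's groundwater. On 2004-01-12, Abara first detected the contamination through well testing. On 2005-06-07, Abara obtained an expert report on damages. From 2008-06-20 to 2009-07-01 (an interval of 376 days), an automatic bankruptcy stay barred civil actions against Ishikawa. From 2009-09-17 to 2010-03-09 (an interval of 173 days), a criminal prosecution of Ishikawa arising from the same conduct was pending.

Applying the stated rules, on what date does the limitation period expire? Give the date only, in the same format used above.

The claim did not accrue until Abara discovered the injury on 2004-01-12; the 2001-11-09 act date does not start the clock under the stated rule.
Adding the 54 months base period to 2004-01-12 gives a deadline of 2008-07-12, before any tolling.
Because the automatic bankruptcy stay ran from 2008-06-20 to 2009-07-01, the deadline is extended by 376 days to 2009-07-23.
The pending criminal prosecution from 2009-09-17 to 2010-03-09 began after the period had already run on 2009-07-23, so it has no tolling effect.
None of the other events listed affects the running of the period under the stated rules.

2009-07-23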